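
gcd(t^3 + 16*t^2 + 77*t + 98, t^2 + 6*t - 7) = t + 7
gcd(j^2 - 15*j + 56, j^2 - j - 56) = j - 8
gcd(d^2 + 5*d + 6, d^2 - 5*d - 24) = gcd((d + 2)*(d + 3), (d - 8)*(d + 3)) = d + 3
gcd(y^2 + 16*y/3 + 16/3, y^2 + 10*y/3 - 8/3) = y + 4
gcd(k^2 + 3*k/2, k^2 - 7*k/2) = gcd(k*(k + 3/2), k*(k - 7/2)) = k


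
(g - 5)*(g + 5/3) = g^2 - 10*g/3 - 25/3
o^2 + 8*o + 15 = (o + 3)*(o + 5)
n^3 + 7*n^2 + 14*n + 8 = (n + 1)*(n + 2)*(n + 4)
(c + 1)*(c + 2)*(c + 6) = c^3 + 9*c^2 + 20*c + 12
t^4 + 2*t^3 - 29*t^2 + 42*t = t*(t - 3)*(t - 2)*(t + 7)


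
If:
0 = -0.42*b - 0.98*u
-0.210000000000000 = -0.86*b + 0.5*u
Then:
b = 0.20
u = -0.08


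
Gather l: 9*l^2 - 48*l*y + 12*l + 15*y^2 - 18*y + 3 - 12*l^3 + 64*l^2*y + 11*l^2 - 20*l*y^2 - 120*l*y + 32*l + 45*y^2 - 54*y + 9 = -12*l^3 + l^2*(64*y + 20) + l*(-20*y^2 - 168*y + 44) + 60*y^2 - 72*y + 12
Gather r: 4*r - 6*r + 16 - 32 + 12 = -2*r - 4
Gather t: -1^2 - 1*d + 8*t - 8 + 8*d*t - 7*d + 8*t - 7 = -8*d + t*(8*d + 16) - 16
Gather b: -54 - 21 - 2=-77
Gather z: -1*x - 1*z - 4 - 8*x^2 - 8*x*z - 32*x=-8*x^2 - 33*x + z*(-8*x - 1) - 4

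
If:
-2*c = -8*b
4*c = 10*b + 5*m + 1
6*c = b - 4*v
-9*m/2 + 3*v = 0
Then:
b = 6/151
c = 24/151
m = -23/151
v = -69/302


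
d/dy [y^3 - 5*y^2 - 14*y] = 3*y^2 - 10*y - 14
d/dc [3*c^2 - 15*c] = 6*c - 15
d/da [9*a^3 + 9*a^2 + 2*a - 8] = 27*a^2 + 18*a + 2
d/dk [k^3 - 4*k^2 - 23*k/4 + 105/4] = 3*k^2 - 8*k - 23/4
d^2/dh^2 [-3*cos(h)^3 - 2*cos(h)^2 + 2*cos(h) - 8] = cos(h)/4 + 4*cos(2*h) + 27*cos(3*h)/4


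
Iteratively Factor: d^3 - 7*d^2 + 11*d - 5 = (d - 1)*(d^2 - 6*d + 5) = (d - 1)^2*(d - 5)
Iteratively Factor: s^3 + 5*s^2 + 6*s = (s)*(s^2 + 5*s + 6) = s*(s + 3)*(s + 2)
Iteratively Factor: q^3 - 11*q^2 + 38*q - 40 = (q - 2)*(q^2 - 9*q + 20) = (q - 4)*(q - 2)*(q - 5)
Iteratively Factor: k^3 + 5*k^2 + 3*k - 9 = (k + 3)*(k^2 + 2*k - 3) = (k + 3)^2*(k - 1)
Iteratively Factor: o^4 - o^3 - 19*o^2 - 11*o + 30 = (o + 3)*(o^3 - 4*o^2 - 7*o + 10) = (o - 5)*(o + 3)*(o^2 + o - 2) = (o - 5)*(o - 1)*(o + 3)*(o + 2)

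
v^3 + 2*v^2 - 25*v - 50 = (v - 5)*(v + 2)*(v + 5)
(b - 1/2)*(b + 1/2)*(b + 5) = b^3 + 5*b^2 - b/4 - 5/4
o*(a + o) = a*o + o^2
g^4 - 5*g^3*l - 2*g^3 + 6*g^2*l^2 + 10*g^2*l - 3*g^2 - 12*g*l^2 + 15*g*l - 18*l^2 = (g - 3)*(g + 1)*(g - 3*l)*(g - 2*l)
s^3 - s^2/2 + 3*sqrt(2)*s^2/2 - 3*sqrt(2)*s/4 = s*(s - 1/2)*(s + 3*sqrt(2)/2)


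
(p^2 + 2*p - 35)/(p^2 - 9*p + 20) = (p + 7)/(p - 4)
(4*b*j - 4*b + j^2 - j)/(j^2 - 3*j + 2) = (4*b + j)/(j - 2)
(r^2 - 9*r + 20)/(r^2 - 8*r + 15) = (r - 4)/(r - 3)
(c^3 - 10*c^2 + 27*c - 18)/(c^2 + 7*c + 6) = (c^3 - 10*c^2 + 27*c - 18)/(c^2 + 7*c + 6)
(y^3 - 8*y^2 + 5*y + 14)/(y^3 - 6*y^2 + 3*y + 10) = (y - 7)/(y - 5)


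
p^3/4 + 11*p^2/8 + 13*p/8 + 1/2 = (p/4 + 1)*(p + 1/2)*(p + 1)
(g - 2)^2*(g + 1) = g^3 - 3*g^2 + 4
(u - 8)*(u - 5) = u^2 - 13*u + 40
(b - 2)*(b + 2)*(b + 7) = b^3 + 7*b^2 - 4*b - 28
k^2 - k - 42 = (k - 7)*(k + 6)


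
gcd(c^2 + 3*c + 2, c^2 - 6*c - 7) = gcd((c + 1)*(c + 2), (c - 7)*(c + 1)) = c + 1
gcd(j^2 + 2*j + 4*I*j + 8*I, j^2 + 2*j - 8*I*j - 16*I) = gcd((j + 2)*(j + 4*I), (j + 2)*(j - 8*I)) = j + 2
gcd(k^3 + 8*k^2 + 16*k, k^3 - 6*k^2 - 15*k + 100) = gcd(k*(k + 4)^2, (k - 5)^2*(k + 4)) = k + 4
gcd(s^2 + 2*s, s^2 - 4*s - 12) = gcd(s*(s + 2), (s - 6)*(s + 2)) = s + 2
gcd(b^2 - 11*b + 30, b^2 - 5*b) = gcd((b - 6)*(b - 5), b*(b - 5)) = b - 5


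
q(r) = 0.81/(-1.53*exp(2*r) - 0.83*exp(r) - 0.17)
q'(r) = 0.81*(3.06*exp(2*r) + 0.83*exp(r))/(-1.53*exp(2*r) - 0.83*exp(r) - 0.17)^2 = (2.4786*exp(r) + 0.6723)*exp(r)/(1.53*exp(2*r) + 0.83*exp(r) + 0.17)^2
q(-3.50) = -4.12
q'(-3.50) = 0.58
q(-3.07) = -3.82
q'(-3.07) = 0.81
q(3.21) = -0.00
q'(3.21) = 0.00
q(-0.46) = -0.62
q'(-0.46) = 0.83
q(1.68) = -0.02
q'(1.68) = 0.03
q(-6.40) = -4.73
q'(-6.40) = 0.04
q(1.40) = -0.03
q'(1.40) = 0.05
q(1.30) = -0.03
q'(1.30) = 0.06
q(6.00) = 0.00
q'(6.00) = 0.00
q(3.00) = 0.00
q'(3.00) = 0.00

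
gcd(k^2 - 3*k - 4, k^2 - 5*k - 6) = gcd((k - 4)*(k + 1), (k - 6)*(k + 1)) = k + 1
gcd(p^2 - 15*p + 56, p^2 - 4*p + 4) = 1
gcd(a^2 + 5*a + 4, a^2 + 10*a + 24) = a + 4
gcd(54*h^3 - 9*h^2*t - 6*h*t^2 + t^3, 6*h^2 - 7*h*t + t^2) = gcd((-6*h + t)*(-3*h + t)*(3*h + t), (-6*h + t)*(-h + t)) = -6*h + t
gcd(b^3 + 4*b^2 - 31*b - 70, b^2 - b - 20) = b - 5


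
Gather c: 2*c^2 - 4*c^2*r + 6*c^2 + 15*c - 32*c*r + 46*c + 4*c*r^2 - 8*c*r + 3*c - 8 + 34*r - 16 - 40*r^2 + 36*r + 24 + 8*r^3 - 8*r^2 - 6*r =c^2*(8 - 4*r) + c*(4*r^2 - 40*r + 64) + 8*r^3 - 48*r^2 + 64*r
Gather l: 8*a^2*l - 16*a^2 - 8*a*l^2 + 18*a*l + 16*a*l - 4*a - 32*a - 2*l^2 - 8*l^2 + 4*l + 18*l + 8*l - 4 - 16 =-16*a^2 - 36*a + l^2*(-8*a - 10) + l*(8*a^2 + 34*a + 30) - 20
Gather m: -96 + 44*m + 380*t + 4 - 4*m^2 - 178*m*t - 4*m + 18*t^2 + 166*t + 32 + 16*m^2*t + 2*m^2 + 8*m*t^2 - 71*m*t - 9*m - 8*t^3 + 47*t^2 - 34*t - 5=m^2*(16*t - 2) + m*(8*t^2 - 249*t + 31) - 8*t^3 + 65*t^2 + 512*t - 65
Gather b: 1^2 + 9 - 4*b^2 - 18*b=-4*b^2 - 18*b + 10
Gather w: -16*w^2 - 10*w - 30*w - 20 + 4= -16*w^2 - 40*w - 16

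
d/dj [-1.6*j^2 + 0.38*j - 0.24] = 0.38 - 3.2*j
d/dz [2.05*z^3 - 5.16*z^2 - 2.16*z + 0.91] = 6.15*z^2 - 10.32*z - 2.16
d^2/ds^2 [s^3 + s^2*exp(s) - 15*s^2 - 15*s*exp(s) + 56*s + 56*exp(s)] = s^2*exp(s) - 11*s*exp(s) + 6*s + 28*exp(s) - 30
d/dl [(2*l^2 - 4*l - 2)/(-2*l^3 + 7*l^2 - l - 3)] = 2*(2*l^4 - 8*l^3 + 7*l^2 + 8*l + 5)/(4*l^6 - 28*l^5 + 53*l^4 - 2*l^3 - 41*l^2 + 6*l + 9)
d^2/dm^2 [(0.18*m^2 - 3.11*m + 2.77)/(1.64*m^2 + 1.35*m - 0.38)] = (4.44089209850063e-16*m^4 - 17.526352*m^3 + 45.374208*m^2 + 25.167768*m + 10.410302)/(4.410944*m^6 + 10.89288*m^5 + 5.900556*m^4 - 2.587545*m^3 - 1.367202*m^2 + 0.58482*m - 0.054872)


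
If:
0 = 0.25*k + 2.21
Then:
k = -8.84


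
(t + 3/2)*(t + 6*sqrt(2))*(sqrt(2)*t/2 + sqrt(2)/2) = sqrt(2)*t^3/2 + 5*sqrt(2)*t^2/4 + 6*t^2 + 3*sqrt(2)*t/4 + 15*t + 9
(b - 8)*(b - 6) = b^2 - 14*b + 48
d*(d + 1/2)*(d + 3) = d^3 + 7*d^2/2 + 3*d/2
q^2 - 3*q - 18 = (q - 6)*(q + 3)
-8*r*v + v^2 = v*(-8*r + v)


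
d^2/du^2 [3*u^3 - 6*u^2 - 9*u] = 18*u - 12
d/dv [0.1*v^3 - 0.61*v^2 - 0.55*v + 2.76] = 0.3*v^2 - 1.22*v - 0.55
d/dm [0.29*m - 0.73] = 0.290000000000000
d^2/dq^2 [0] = 0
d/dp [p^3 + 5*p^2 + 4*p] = 3*p^2 + 10*p + 4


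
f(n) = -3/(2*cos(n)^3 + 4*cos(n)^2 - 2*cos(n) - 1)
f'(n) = -3*(6*sin(n)*cos(n)^2 + 8*sin(n)*cos(n) - 2*sin(n))/(2*cos(n)^3 + 4*cos(n)^2 - 2*cos(n) - 1)^2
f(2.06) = -4.87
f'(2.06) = 30.99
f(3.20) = -1.00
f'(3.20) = -0.08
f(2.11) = -3.70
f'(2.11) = 17.73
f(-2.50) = -1.40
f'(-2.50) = -1.78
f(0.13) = -1.03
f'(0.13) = -0.55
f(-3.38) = -1.04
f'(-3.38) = 0.35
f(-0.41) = -1.45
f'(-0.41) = 2.89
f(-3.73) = -1.32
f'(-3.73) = 1.44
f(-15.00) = -1.54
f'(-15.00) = -2.37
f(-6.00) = -1.18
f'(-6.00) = -1.46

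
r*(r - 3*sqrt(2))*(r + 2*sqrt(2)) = r^3 - sqrt(2)*r^2 - 12*r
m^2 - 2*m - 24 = (m - 6)*(m + 4)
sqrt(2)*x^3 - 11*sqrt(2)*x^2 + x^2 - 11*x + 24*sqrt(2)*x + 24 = (x - 8)*(x - 3)*(sqrt(2)*x + 1)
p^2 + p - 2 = (p - 1)*(p + 2)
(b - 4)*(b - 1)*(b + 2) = b^3 - 3*b^2 - 6*b + 8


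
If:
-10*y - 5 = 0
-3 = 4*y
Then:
No Solution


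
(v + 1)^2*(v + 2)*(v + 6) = v^4 + 10*v^3 + 29*v^2 + 32*v + 12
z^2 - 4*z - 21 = (z - 7)*(z + 3)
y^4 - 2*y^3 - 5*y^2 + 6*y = y*(y - 3)*(y - 1)*(y + 2)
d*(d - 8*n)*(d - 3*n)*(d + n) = d^4 - 10*d^3*n + 13*d^2*n^2 + 24*d*n^3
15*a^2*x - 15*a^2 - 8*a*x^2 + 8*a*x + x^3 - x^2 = (-5*a + x)*(-3*a + x)*(x - 1)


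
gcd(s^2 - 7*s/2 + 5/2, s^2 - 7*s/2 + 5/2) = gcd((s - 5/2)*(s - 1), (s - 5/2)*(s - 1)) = s^2 - 7*s/2 + 5/2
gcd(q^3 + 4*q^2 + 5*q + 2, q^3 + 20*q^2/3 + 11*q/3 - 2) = q + 1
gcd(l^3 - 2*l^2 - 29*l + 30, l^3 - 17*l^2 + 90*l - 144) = l - 6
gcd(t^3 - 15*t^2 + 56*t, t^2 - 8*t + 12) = 1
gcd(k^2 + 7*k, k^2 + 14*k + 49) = k + 7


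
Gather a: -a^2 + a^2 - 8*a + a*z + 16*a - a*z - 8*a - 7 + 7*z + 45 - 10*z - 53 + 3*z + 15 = 0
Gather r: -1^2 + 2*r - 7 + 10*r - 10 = 12*r - 18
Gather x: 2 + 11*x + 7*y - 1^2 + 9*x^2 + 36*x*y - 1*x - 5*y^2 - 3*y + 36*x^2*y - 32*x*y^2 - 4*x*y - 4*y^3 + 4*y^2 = x^2*(36*y + 9) + x*(-32*y^2 + 32*y + 10) - 4*y^3 - y^2 + 4*y + 1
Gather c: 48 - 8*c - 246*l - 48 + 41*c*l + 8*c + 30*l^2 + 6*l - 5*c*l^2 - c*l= c*(-5*l^2 + 40*l) + 30*l^2 - 240*l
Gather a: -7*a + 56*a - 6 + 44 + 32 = 49*a + 70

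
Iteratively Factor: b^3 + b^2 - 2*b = (b - 1)*(b^2 + 2*b) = (b - 1)*(b + 2)*(b)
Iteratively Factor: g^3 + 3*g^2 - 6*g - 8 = (g + 4)*(g^2 - g - 2) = (g + 1)*(g + 4)*(g - 2)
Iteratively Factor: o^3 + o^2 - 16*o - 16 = (o + 4)*(o^2 - 3*o - 4) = (o - 4)*(o + 4)*(o + 1)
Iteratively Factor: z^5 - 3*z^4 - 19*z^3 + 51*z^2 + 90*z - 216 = (z + 3)*(z^4 - 6*z^3 - z^2 + 54*z - 72) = (z - 2)*(z + 3)*(z^3 - 4*z^2 - 9*z + 36) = (z - 4)*(z - 2)*(z + 3)*(z^2 - 9) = (z - 4)*(z - 2)*(z + 3)^2*(z - 3)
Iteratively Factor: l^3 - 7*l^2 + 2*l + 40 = (l + 2)*(l^2 - 9*l + 20) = (l - 4)*(l + 2)*(l - 5)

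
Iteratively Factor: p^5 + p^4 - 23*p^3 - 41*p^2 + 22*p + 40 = (p - 1)*(p^4 + 2*p^3 - 21*p^2 - 62*p - 40) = (p - 1)*(p + 4)*(p^3 - 2*p^2 - 13*p - 10) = (p - 1)*(p + 1)*(p + 4)*(p^2 - 3*p - 10) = (p - 5)*(p - 1)*(p + 1)*(p + 4)*(p + 2)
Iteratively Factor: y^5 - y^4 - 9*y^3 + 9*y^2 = (y)*(y^4 - y^3 - 9*y^2 + 9*y) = y*(y - 3)*(y^3 + 2*y^2 - 3*y) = y*(y - 3)*(y + 3)*(y^2 - y) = y*(y - 3)*(y - 1)*(y + 3)*(y)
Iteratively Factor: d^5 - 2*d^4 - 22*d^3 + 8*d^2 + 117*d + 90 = (d + 1)*(d^4 - 3*d^3 - 19*d^2 + 27*d + 90) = (d + 1)*(d + 3)*(d^3 - 6*d^2 - d + 30) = (d - 5)*(d + 1)*(d + 3)*(d^2 - d - 6) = (d - 5)*(d + 1)*(d + 2)*(d + 3)*(d - 3)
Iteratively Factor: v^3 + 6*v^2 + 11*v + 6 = (v + 3)*(v^2 + 3*v + 2) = (v + 2)*(v + 3)*(v + 1)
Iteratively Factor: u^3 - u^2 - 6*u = (u)*(u^2 - u - 6) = u*(u - 3)*(u + 2)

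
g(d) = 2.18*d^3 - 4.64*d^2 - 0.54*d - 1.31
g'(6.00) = 179.22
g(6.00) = 299.29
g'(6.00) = 179.22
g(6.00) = 299.29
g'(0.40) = -3.21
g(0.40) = -2.13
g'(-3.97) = 139.38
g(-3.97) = -208.70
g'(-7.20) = 405.31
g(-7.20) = -1051.64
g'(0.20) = -2.13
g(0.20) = -1.59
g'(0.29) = -2.68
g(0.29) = -1.80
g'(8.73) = 416.88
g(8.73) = 1090.79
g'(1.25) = -1.92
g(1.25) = -4.98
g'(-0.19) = 1.46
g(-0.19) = -1.39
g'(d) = 6.54*d^2 - 9.28*d - 0.54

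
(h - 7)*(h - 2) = h^2 - 9*h + 14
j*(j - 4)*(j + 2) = j^3 - 2*j^2 - 8*j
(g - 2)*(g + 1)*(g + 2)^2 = g^4 + 3*g^3 - 2*g^2 - 12*g - 8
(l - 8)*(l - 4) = l^2 - 12*l + 32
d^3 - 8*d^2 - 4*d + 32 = (d - 8)*(d - 2)*(d + 2)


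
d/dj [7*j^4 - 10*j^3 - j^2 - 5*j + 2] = 28*j^3 - 30*j^2 - 2*j - 5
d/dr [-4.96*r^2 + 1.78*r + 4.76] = 1.78 - 9.92*r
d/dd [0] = 0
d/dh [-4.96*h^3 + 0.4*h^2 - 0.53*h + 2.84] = -14.88*h^2 + 0.8*h - 0.53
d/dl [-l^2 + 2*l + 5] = 2 - 2*l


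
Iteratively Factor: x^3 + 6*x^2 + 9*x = (x)*(x^2 + 6*x + 9) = x*(x + 3)*(x + 3)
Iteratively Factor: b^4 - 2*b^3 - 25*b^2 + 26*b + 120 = (b + 4)*(b^3 - 6*b^2 - b + 30) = (b - 5)*(b + 4)*(b^2 - b - 6) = (b - 5)*(b + 2)*(b + 4)*(b - 3)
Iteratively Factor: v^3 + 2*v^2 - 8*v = (v)*(v^2 + 2*v - 8) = v*(v + 4)*(v - 2)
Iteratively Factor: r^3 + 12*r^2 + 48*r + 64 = (r + 4)*(r^2 + 8*r + 16) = (r + 4)^2*(r + 4)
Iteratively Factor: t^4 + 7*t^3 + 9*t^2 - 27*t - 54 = (t + 3)*(t^3 + 4*t^2 - 3*t - 18) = (t - 2)*(t + 3)*(t^2 + 6*t + 9) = (t - 2)*(t + 3)^2*(t + 3)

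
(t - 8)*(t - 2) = t^2 - 10*t + 16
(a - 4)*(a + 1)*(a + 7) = a^3 + 4*a^2 - 25*a - 28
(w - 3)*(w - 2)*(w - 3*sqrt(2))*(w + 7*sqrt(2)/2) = w^4 - 5*w^3 + sqrt(2)*w^3/2 - 15*w^2 - 5*sqrt(2)*w^2/2 + 3*sqrt(2)*w + 105*w - 126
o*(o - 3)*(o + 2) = o^3 - o^2 - 6*o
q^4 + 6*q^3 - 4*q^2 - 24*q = q*(q - 2)*(q + 2)*(q + 6)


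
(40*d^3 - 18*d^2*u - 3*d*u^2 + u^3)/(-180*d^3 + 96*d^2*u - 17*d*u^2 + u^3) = (-8*d^2 + 2*d*u + u^2)/(36*d^2 - 12*d*u + u^2)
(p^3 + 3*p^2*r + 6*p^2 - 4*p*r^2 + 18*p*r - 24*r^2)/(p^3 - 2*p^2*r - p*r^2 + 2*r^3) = (p^2 + 4*p*r + 6*p + 24*r)/(p^2 - p*r - 2*r^2)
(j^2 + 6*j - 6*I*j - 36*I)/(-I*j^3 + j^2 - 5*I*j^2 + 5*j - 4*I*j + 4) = (I*j^2 + 6*j*(1 + I) + 36)/(j^3 + j^2*(5 + I) + j*(4 + 5*I) + 4*I)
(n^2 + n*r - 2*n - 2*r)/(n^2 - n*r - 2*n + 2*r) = (-n - r)/(-n + r)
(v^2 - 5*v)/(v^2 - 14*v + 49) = v*(v - 5)/(v^2 - 14*v + 49)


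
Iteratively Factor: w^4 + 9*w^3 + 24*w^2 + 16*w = (w + 4)*(w^3 + 5*w^2 + 4*w) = w*(w + 4)*(w^2 + 5*w + 4) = w*(w + 1)*(w + 4)*(w + 4)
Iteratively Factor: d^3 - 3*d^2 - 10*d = (d)*(d^2 - 3*d - 10) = d*(d + 2)*(d - 5)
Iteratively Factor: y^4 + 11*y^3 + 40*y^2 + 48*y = (y + 4)*(y^3 + 7*y^2 + 12*y) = (y + 3)*(y + 4)*(y^2 + 4*y) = y*(y + 3)*(y + 4)*(y + 4)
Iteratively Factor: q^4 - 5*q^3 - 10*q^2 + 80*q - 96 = (q - 2)*(q^3 - 3*q^2 - 16*q + 48) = (q - 3)*(q - 2)*(q^2 - 16) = (q - 4)*(q - 3)*(q - 2)*(q + 4)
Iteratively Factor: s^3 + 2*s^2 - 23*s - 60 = (s + 4)*(s^2 - 2*s - 15) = (s + 3)*(s + 4)*(s - 5)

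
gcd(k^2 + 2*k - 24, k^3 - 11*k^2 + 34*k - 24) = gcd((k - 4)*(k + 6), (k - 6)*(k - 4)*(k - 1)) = k - 4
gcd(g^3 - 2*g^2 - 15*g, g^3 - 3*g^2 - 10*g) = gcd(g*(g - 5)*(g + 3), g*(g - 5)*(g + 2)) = g^2 - 5*g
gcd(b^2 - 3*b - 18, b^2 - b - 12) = b + 3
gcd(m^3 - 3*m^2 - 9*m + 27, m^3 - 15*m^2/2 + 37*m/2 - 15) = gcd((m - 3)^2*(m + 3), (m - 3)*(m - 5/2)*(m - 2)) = m - 3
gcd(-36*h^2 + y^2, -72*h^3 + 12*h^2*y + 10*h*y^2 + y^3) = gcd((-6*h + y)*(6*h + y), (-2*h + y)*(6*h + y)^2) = 6*h + y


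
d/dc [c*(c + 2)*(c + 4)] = 3*c^2 + 12*c + 8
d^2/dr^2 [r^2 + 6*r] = 2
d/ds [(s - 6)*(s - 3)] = 2*s - 9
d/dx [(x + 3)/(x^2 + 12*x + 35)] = (x^2 + 12*x - 2*(x + 3)*(x + 6) + 35)/(x^2 + 12*x + 35)^2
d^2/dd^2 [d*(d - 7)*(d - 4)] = 6*d - 22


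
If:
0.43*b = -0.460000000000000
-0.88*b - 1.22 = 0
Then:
No Solution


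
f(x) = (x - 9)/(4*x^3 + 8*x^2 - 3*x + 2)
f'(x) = (x - 9)*(-12*x^2 - 16*x + 3)/(4*x^3 + 8*x^2 - 3*x + 2)^2 + 1/(4*x^3 + 8*x^2 - 3*x + 2) = (4*x^3 + 8*x^2 - 3*x - (x - 9)*(12*x^2 + 16*x - 3) + 2)/(4*x^3 + 8*x^2 - 3*x + 2)^2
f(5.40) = -0.00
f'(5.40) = 0.00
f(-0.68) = -1.49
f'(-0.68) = -1.77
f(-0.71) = -1.44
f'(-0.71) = -1.63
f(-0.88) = -1.22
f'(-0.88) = -1.05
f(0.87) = -1.01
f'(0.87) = 2.62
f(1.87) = -0.14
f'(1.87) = 0.21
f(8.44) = -0.00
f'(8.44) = 0.00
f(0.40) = -3.68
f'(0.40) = 8.81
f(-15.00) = 0.00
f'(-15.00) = 0.00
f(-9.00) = 0.01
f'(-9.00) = 0.00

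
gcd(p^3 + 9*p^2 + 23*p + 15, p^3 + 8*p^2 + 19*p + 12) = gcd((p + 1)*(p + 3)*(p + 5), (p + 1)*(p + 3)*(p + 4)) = p^2 + 4*p + 3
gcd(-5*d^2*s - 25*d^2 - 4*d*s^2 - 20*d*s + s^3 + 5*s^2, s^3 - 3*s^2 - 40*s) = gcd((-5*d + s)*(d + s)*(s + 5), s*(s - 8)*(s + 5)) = s + 5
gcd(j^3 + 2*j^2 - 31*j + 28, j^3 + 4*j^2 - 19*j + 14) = j^2 + 6*j - 7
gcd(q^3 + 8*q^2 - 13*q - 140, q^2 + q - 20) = q^2 + q - 20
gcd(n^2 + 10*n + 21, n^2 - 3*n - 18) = n + 3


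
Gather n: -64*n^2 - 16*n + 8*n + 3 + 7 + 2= -64*n^2 - 8*n + 12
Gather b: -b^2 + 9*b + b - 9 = -b^2 + 10*b - 9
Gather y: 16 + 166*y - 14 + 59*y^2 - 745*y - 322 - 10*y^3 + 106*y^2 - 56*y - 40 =-10*y^3 + 165*y^2 - 635*y - 360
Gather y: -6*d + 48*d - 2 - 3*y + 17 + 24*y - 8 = 42*d + 21*y + 7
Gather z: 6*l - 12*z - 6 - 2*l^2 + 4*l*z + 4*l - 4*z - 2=-2*l^2 + 10*l + z*(4*l - 16) - 8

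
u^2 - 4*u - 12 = (u - 6)*(u + 2)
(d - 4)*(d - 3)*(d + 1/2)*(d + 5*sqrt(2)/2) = d^4 - 13*d^3/2 + 5*sqrt(2)*d^3/2 - 65*sqrt(2)*d^2/4 + 17*d^2/2 + 6*d + 85*sqrt(2)*d/4 + 15*sqrt(2)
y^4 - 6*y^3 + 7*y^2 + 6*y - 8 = (y - 4)*(y - 2)*(y - 1)*(y + 1)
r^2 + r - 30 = (r - 5)*(r + 6)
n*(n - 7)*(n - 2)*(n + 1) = n^4 - 8*n^3 + 5*n^2 + 14*n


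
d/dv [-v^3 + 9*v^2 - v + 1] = -3*v^2 + 18*v - 1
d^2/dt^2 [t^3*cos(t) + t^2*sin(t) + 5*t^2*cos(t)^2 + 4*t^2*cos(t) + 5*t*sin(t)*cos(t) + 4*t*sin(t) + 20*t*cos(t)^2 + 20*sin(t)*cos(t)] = -t^3*cos(t) - 7*t^2*sin(t) - 4*t^2*cos(t) - 10*t^2*cos(2*t) - 20*t*sin(t) - 30*t*sin(2*t) + 10*t*cos(t) - 40*t*cos(2*t) + 2*sin(t) - 80*sin(2*t) + 16*cos(t) + 15*cos(2*t) + 5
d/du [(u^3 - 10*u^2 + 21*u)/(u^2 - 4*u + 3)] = (u^2 - 2*u + 7)/(u^2 - 2*u + 1)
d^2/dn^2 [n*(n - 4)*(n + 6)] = 6*n + 4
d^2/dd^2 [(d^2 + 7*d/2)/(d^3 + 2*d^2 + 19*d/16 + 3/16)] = 16*(512*d^6 + 5376*d^5 + 8928*d^4 + 3152*d^3 - 2592*d^2 - 2016*d - 381)/(4096*d^9 + 24576*d^8 + 63744*d^7 + 93440*d^6 + 84912*d^5 + 49344*d^4 + 18235*d^3 + 4113*d^2 + 513*d + 27)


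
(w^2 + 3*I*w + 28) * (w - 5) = w^3 - 5*w^2 + 3*I*w^2 + 28*w - 15*I*w - 140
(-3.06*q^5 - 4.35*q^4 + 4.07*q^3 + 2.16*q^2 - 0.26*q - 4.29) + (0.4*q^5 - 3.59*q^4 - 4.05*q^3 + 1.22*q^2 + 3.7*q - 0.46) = -2.66*q^5 - 7.94*q^4 + 0.0200000000000005*q^3 + 3.38*q^2 + 3.44*q - 4.75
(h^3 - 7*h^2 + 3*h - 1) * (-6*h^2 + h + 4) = -6*h^5 + 43*h^4 - 21*h^3 - 19*h^2 + 11*h - 4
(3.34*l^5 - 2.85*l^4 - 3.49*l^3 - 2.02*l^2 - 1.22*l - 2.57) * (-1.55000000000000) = -5.177*l^5 + 4.4175*l^4 + 5.4095*l^3 + 3.131*l^2 + 1.891*l + 3.9835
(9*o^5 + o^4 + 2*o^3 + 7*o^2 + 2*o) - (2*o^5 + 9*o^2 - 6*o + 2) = 7*o^5 + o^4 + 2*o^3 - 2*o^2 + 8*o - 2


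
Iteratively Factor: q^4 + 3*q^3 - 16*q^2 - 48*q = (q - 4)*(q^3 + 7*q^2 + 12*q) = q*(q - 4)*(q^2 + 7*q + 12) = q*(q - 4)*(q + 4)*(q + 3)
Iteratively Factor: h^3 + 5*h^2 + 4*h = (h + 4)*(h^2 + h) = h*(h + 4)*(h + 1)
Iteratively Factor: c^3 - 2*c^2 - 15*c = (c + 3)*(c^2 - 5*c) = (c - 5)*(c + 3)*(c)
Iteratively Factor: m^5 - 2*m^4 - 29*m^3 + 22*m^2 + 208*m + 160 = (m + 4)*(m^4 - 6*m^3 - 5*m^2 + 42*m + 40) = (m + 1)*(m + 4)*(m^3 - 7*m^2 + 2*m + 40) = (m - 4)*(m + 1)*(m + 4)*(m^2 - 3*m - 10) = (m - 4)*(m + 1)*(m + 2)*(m + 4)*(m - 5)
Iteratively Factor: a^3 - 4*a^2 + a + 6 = (a + 1)*(a^2 - 5*a + 6) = (a - 2)*(a + 1)*(a - 3)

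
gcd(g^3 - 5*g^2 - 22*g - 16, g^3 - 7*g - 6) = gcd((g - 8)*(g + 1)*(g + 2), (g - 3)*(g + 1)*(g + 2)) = g^2 + 3*g + 2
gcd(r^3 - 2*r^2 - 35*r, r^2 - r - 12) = 1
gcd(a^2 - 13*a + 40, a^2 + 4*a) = 1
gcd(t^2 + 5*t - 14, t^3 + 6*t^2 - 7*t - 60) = 1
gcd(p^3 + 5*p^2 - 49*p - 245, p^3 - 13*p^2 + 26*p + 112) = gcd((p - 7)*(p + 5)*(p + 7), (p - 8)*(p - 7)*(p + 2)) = p - 7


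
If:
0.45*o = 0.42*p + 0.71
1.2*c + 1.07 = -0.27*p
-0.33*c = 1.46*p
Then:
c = -0.94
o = 1.78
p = 0.21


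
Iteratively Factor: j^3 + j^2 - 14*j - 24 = (j - 4)*(j^2 + 5*j + 6) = (j - 4)*(j + 2)*(j + 3)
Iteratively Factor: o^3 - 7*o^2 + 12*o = (o)*(o^2 - 7*o + 12) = o*(o - 3)*(o - 4)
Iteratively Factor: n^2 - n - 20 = (n - 5)*(n + 4)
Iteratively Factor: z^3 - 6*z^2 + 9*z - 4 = (z - 1)*(z^2 - 5*z + 4) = (z - 4)*(z - 1)*(z - 1)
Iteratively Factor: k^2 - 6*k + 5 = (k - 5)*(k - 1)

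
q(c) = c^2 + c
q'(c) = 2*c + 1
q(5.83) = 39.82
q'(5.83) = 12.66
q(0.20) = 0.24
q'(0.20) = 1.40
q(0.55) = 0.85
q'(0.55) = 2.10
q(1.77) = 4.90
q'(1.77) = 4.54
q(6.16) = 44.11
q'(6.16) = 13.32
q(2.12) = 6.61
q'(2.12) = 5.24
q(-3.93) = 11.51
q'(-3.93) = -6.86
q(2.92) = 11.45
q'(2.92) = 6.84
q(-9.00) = 72.00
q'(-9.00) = -17.00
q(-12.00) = 132.00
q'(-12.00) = -23.00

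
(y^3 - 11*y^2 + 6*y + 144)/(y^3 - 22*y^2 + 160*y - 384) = (y + 3)/(y - 8)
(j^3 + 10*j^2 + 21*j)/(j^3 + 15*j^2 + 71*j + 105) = j/(j + 5)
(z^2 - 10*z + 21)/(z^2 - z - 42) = (z - 3)/(z + 6)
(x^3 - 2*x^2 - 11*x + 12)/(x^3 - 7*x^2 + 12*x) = (x^2 + 2*x - 3)/(x*(x - 3))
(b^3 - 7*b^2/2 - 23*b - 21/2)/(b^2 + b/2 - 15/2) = (2*b^2 - 13*b - 7)/(2*b - 5)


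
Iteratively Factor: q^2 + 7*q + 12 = (q + 3)*(q + 4)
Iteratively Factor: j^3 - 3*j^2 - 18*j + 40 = (j + 4)*(j^2 - 7*j + 10) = (j - 2)*(j + 4)*(j - 5)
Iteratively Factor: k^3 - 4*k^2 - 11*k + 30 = (k + 3)*(k^2 - 7*k + 10) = (k - 5)*(k + 3)*(k - 2)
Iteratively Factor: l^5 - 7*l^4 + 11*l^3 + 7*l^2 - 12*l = (l - 4)*(l^4 - 3*l^3 - l^2 + 3*l) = (l - 4)*(l - 3)*(l^3 - l) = (l - 4)*(l - 3)*(l - 1)*(l^2 + l) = l*(l - 4)*(l - 3)*(l - 1)*(l + 1)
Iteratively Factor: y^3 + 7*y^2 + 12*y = (y + 3)*(y^2 + 4*y) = y*(y + 3)*(y + 4)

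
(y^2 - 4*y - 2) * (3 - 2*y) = -2*y^3 + 11*y^2 - 8*y - 6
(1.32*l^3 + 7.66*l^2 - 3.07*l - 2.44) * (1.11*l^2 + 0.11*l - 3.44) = 1.4652*l^5 + 8.6478*l^4 - 7.1059*l^3 - 29.3965*l^2 + 10.2924*l + 8.3936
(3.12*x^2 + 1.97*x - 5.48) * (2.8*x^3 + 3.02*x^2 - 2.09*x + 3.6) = 8.736*x^5 + 14.9384*x^4 - 15.9154*x^3 - 9.4349*x^2 + 18.5452*x - 19.728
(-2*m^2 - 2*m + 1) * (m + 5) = -2*m^3 - 12*m^2 - 9*m + 5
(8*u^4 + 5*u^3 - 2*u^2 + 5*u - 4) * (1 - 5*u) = -40*u^5 - 17*u^4 + 15*u^3 - 27*u^2 + 25*u - 4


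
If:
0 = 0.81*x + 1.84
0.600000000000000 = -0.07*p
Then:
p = -8.57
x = -2.27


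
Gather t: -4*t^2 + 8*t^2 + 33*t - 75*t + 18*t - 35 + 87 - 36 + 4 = 4*t^2 - 24*t + 20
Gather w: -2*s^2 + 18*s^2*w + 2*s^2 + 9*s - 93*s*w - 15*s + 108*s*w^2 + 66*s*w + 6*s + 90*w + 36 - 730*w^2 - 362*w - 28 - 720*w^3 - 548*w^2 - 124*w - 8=-720*w^3 + w^2*(108*s - 1278) + w*(18*s^2 - 27*s - 396)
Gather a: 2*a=2*a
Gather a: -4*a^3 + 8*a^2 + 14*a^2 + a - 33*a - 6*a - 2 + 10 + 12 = -4*a^3 + 22*a^2 - 38*a + 20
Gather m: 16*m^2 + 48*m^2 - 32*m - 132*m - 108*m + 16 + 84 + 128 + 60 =64*m^2 - 272*m + 288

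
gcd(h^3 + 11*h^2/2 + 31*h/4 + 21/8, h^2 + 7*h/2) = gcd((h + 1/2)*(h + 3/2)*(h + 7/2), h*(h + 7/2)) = h + 7/2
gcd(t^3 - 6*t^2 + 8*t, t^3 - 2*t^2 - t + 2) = t - 2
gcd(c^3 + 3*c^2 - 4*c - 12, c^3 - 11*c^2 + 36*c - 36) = c - 2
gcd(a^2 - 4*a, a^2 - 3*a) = a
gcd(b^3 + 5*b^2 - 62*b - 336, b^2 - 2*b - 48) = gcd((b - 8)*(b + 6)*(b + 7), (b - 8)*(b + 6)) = b^2 - 2*b - 48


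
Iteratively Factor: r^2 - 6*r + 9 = (r - 3)*(r - 3)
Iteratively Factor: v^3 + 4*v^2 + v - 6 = (v + 2)*(v^2 + 2*v - 3) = (v - 1)*(v + 2)*(v + 3)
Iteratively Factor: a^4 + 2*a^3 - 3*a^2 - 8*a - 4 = (a + 1)*(a^3 + a^2 - 4*a - 4) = (a - 2)*(a + 1)*(a^2 + 3*a + 2) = (a - 2)*(a + 1)^2*(a + 2)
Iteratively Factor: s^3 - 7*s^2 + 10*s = (s - 2)*(s^2 - 5*s) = (s - 5)*(s - 2)*(s)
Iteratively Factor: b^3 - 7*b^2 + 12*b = (b - 4)*(b^2 - 3*b) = b*(b - 4)*(b - 3)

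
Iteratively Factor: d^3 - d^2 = (d - 1)*(d^2) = d*(d - 1)*(d)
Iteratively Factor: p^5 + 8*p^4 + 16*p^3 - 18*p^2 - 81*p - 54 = (p + 3)*(p^4 + 5*p^3 + p^2 - 21*p - 18) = (p + 3)^2*(p^3 + 2*p^2 - 5*p - 6) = (p - 2)*(p + 3)^2*(p^2 + 4*p + 3) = (p - 2)*(p + 3)^3*(p + 1)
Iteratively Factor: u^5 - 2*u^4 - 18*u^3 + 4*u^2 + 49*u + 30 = (u + 3)*(u^4 - 5*u^3 - 3*u^2 + 13*u + 10) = (u + 1)*(u + 3)*(u^3 - 6*u^2 + 3*u + 10) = (u + 1)^2*(u + 3)*(u^2 - 7*u + 10) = (u - 5)*(u + 1)^2*(u + 3)*(u - 2)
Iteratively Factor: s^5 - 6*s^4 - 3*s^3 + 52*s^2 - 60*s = (s - 2)*(s^4 - 4*s^3 - 11*s^2 + 30*s) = (s - 2)^2*(s^3 - 2*s^2 - 15*s) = (s - 2)^2*(s + 3)*(s^2 - 5*s) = s*(s - 2)^2*(s + 3)*(s - 5)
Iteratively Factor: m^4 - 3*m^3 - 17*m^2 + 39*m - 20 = (m + 4)*(m^3 - 7*m^2 + 11*m - 5) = (m - 1)*(m + 4)*(m^2 - 6*m + 5) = (m - 5)*(m - 1)*(m + 4)*(m - 1)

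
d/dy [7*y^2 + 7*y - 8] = 14*y + 7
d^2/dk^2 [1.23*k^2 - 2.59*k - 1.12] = 2.46000000000000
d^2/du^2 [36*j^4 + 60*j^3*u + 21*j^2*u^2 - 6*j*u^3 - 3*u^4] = 42*j^2 - 36*j*u - 36*u^2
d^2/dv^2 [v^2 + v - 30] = 2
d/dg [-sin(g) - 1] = -cos(g)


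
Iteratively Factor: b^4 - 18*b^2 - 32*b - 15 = (b + 1)*(b^3 - b^2 - 17*b - 15) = (b + 1)*(b + 3)*(b^2 - 4*b - 5) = (b + 1)^2*(b + 3)*(b - 5)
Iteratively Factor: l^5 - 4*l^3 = (l + 2)*(l^4 - 2*l^3) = l*(l + 2)*(l^3 - 2*l^2) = l^2*(l + 2)*(l^2 - 2*l) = l^2*(l - 2)*(l + 2)*(l)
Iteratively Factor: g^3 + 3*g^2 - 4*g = (g)*(g^2 + 3*g - 4) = g*(g - 1)*(g + 4)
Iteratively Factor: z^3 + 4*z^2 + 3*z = (z)*(z^2 + 4*z + 3) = z*(z + 3)*(z + 1)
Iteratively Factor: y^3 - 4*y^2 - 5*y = (y)*(y^2 - 4*y - 5) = y*(y + 1)*(y - 5)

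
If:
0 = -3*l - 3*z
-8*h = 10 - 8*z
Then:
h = z - 5/4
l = -z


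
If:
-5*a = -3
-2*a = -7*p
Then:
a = 3/5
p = 6/35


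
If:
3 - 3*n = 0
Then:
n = 1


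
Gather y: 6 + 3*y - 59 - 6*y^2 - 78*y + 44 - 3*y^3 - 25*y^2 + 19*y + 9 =-3*y^3 - 31*y^2 - 56*y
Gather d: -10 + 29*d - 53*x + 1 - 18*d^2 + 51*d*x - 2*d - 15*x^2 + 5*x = -18*d^2 + d*(51*x + 27) - 15*x^2 - 48*x - 9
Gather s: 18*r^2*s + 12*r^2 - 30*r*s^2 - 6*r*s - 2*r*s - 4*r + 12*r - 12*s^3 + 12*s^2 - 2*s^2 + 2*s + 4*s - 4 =12*r^2 + 8*r - 12*s^3 + s^2*(10 - 30*r) + s*(18*r^2 - 8*r + 6) - 4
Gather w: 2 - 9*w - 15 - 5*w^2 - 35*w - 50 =-5*w^2 - 44*w - 63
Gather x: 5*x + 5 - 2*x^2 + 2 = -2*x^2 + 5*x + 7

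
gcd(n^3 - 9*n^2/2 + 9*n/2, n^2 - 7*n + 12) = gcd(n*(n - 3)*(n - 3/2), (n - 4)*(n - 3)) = n - 3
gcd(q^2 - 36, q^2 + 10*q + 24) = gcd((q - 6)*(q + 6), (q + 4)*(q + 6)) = q + 6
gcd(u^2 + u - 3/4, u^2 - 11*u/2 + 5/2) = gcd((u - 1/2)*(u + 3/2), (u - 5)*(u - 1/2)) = u - 1/2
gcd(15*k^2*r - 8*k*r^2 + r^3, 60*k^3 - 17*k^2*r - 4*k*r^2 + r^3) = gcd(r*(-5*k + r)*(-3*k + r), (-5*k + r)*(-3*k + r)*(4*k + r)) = 15*k^2 - 8*k*r + r^2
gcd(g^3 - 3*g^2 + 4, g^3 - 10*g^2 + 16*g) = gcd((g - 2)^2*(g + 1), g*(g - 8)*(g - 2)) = g - 2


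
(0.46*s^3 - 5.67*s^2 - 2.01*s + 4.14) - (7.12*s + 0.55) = 0.46*s^3 - 5.67*s^2 - 9.13*s + 3.59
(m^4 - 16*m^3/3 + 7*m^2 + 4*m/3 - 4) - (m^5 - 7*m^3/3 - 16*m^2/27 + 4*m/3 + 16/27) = -m^5 + m^4 - 3*m^3 + 205*m^2/27 - 124/27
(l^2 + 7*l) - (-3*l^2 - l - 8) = 4*l^2 + 8*l + 8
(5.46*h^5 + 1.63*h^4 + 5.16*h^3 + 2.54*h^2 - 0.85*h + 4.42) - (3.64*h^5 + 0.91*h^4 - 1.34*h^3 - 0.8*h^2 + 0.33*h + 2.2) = 1.82*h^5 + 0.72*h^4 + 6.5*h^3 + 3.34*h^2 - 1.18*h + 2.22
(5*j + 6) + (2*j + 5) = 7*j + 11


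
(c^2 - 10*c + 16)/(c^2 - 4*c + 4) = (c - 8)/(c - 2)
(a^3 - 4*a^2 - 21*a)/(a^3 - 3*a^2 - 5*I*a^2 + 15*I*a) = (a^2 - 4*a - 21)/(a^2 - 3*a - 5*I*a + 15*I)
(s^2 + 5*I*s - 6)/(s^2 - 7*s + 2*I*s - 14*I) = (s + 3*I)/(s - 7)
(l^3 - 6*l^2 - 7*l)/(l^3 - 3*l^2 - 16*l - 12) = l*(l - 7)/(l^2 - 4*l - 12)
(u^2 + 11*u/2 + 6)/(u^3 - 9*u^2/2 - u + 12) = (u + 4)/(u^2 - 6*u + 8)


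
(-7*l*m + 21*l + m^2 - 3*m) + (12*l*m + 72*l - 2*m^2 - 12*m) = 5*l*m + 93*l - m^2 - 15*m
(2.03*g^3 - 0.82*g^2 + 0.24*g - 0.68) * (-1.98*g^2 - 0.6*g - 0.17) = -4.0194*g^5 + 0.4056*g^4 - 0.3283*g^3 + 1.3418*g^2 + 0.3672*g + 0.1156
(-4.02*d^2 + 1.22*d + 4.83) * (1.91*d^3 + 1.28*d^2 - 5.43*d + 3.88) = -7.6782*d^5 - 2.8154*d^4 + 32.6155*d^3 - 16.0398*d^2 - 21.4933*d + 18.7404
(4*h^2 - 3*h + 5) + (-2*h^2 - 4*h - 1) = 2*h^2 - 7*h + 4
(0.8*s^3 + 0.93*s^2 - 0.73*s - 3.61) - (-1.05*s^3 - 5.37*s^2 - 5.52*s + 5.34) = 1.85*s^3 + 6.3*s^2 + 4.79*s - 8.95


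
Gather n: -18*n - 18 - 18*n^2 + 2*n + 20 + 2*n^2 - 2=-16*n^2 - 16*n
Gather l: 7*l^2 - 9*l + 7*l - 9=7*l^2 - 2*l - 9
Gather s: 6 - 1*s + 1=7 - s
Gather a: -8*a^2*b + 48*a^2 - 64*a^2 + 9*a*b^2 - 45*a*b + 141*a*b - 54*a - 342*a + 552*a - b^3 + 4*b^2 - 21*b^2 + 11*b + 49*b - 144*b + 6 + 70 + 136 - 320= a^2*(-8*b - 16) + a*(9*b^2 + 96*b + 156) - b^3 - 17*b^2 - 84*b - 108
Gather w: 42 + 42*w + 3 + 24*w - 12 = 66*w + 33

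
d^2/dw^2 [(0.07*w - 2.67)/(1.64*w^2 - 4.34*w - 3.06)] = ((9.3652 - 0.6888*w)*(-1.64*w^2 + 4.34*w + 3.06) - (0.07*w - 2.67)*(3.28*w - 4.34)*(6.56*w - 8.68))/(-1.64*w^2 + 4.34*w + 3.06)^3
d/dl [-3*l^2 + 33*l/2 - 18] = 33/2 - 6*l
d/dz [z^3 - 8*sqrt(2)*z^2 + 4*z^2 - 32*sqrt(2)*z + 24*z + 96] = 3*z^2 - 16*sqrt(2)*z + 8*z - 32*sqrt(2) + 24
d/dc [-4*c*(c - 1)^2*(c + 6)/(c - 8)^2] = 8*(-c^4 + 14*c^3 + 48*c^2 - 85*c + 24)/(c^3 - 24*c^2 + 192*c - 512)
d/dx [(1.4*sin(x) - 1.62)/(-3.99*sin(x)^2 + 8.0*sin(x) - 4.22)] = (5.586*sin(x)^2 - 12.9276*sin(x) + 7.052)*cos(x)/(15.9201*sin(x)^4 - 63.84*sin(x)^3 + 97.6756*sin(x)^2 - 67.52*sin(x) + 17.8084)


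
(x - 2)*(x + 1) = x^2 - x - 2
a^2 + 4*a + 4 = (a + 2)^2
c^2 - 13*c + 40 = (c - 8)*(c - 5)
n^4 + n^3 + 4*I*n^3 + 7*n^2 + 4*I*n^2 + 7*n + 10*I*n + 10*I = (n + 1)*(n - 2*I)*(n + I)*(n + 5*I)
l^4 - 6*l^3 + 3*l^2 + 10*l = l*(l - 5)*(l - 2)*(l + 1)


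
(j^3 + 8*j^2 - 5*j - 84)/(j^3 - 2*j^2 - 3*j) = (j^2 + 11*j + 28)/(j*(j + 1))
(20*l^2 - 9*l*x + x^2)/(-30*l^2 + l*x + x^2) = (-4*l + x)/(6*l + x)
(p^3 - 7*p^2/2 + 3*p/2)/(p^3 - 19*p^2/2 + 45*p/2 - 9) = p/(p - 6)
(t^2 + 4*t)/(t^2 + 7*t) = (t + 4)/(t + 7)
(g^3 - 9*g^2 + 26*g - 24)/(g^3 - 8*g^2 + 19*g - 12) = (g - 2)/(g - 1)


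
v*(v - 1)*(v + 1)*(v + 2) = v^4 + 2*v^3 - v^2 - 2*v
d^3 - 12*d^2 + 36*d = d*(d - 6)^2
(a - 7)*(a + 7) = a^2 - 49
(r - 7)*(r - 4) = r^2 - 11*r + 28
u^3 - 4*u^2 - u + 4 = (u - 4)*(u - 1)*(u + 1)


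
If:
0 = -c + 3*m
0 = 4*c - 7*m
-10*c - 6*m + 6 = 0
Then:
No Solution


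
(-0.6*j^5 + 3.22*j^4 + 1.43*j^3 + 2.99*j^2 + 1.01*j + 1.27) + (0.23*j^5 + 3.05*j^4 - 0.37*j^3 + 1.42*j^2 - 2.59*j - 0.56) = -0.37*j^5 + 6.27*j^4 + 1.06*j^3 + 4.41*j^2 - 1.58*j + 0.71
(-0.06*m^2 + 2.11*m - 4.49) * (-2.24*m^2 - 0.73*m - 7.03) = 0.1344*m^4 - 4.6826*m^3 + 8.9391*m^2 - 11.5556*m + 31.5647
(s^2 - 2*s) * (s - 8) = s^3 - 10*s^2 + 16*s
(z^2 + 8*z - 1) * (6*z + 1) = 6*z^3 + 49*z^2 + 2*z - 1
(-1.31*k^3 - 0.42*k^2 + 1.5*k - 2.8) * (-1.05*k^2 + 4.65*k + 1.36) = 1.3755*k^5 - 5.6505*k^4 - 5.3096*k^3 + 9.3438*k^2 - 10.98*k - 3.808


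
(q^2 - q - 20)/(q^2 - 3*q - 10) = (q + 4)/(q + 2)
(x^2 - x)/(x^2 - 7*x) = (x - 1)/(x - 7)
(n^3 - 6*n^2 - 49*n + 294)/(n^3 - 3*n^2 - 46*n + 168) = (n - 7)/(n - 4)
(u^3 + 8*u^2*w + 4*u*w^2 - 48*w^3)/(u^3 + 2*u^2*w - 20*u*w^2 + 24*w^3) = (u + 4*w)/(u - 2*w)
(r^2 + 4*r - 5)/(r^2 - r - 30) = (r - 1)/(r - 6)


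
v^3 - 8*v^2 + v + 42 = (v - 7)*(v - 3)*(v + 2)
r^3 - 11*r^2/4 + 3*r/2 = r*(r - 2)*(r - 3/4)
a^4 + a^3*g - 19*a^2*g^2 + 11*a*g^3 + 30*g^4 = (a - 3*g)*(a - 2*g)*(a + g)*(a + 5*g)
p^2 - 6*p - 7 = (p - 7)*(p + 1)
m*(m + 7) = m^2 + 7*m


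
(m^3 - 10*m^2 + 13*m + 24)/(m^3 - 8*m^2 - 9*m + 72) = (m + 1)/(m + 3)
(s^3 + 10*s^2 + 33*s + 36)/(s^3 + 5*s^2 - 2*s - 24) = (s + 3)/(s - 2)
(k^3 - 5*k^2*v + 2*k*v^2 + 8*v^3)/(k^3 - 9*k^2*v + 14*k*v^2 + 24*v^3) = (-k + 2*v)/(-k + 6*v)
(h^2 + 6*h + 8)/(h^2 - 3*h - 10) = (h + 4)/(h - 5)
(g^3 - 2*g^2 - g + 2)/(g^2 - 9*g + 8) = (g^2 - g - 2)/(g - 8)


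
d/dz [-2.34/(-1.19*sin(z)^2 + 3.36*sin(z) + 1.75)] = (7.8624 - 5.5692*sin(z))*cos(z)/(-1.19*sin(z)^2 + 3.36*sin(z) + 1.75)^2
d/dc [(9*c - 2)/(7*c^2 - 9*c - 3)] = (-63*c^2 + 28*c - 45)/(49*c^4 - 126*c^3 + 39*c^2 + 54*c + 9)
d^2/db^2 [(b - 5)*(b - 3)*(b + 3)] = 6*b - 10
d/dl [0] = 0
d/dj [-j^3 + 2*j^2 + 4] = j*(4 - 3*j)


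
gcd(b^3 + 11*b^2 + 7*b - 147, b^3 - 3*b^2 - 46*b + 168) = b + 7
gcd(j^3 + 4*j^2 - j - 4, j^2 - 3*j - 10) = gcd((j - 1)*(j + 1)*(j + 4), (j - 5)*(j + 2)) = 1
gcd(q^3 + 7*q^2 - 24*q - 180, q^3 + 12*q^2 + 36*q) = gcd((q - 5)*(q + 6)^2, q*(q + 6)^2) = q^2 + 12*q + 36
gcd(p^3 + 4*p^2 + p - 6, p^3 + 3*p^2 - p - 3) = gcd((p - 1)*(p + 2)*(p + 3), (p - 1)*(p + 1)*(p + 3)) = p^2 + 2*p - 3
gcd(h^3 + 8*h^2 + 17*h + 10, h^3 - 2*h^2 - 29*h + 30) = h + 5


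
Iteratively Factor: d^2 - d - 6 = (d + 2)*(d - 3)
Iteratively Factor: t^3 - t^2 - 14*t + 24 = (t - 2)*(t^2 + t - 12) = (t - 3)*(t - 2)*(t + 4)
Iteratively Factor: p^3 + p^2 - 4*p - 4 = (p + 1)*(p^2 - 4) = (p - 2)*(p + 1)*(p + 2)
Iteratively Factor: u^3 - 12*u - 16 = (u - 4)*(u^2 + 4*u + 4) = (u - 4)*(u + 2)*(u + 2)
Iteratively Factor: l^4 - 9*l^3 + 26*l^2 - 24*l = (l - 2)*(l^3 - 7*l^2 + 12*l) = l*(l - 2)*(l^2 - 7*l + 12) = l*(l - 4)*(l - 2)*(l - 3)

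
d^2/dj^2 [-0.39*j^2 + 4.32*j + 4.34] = -0.780000000000000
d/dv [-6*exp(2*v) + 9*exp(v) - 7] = (9 - 12*exp(v))*exp(v)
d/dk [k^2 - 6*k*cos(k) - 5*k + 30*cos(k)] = 6*k*sin(k) + 2*k - 30*sin(k) - 6*cos(k) - 5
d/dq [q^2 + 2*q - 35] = 2*q + 2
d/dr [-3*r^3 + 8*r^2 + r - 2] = -9*r^2 + 16*r + 1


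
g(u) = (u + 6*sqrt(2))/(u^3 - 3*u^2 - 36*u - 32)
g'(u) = (u + 6*sqrt(2))*(-3*u^2 + 6*u + 36)/(u^3 - 3*u^2 - 36*u - 32)^2 + 1/(u^3 - 3*u^2 - 36*u - 32) = (u^3 - 3*u^2 - 36*u + 3*(u + 6*sqrt(2))*(-u^2 + 2*u + 12) - 32)/(-u^3 + 3*u^2 + 36*u + 32)^2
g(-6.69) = -0.00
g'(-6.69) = -0.00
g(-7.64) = 0.00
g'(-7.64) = 0.00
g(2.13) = -0.09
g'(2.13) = 0.02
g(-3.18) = 0.27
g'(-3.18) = -0.13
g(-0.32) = -0.39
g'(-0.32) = 0.59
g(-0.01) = -0.27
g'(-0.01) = 0.27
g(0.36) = -0.20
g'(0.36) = 0.14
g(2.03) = -0.10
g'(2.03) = 0.02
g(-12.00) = 0.00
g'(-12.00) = 0.00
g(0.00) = -0.27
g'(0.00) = 0.27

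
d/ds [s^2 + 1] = 2*s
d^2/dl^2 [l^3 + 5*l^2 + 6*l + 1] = 6*l + 10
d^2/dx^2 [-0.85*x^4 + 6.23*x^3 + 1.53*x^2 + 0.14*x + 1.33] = -10.2*x^2 + 37.38*x + 3.06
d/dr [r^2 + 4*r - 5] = 2*r + 4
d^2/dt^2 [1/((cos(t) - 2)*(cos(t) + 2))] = 2*(-2*sin(t)^4 + 9*sin(t)^2 - 3)/((cos(t) - 2)^3*(cos(t) + 2)^3)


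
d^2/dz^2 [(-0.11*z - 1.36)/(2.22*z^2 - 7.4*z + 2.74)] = (-(0.11*z + 1.36)*(4.44*z - 7.4)*(8.88*z - 14.8) + (1.4652*z + 4.4104)*(2.22*z^2 - 7.4*z + 2.74))/(2.22*z^2 - 7.4*z + 2.74)^3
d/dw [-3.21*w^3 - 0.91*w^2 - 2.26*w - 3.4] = -9.63*w^2 - 1.82*w - 2.26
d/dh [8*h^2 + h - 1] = 16*h + 1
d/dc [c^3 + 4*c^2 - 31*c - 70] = 3*c^2 + 8*c - 31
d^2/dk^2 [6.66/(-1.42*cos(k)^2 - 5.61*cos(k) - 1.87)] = (53.716896*(1 - cos(k)^2)^2 + 159.164676*cos(k)^3 + 165.722778*cos(k)^2 - 388.197414*cos(k) - 437.55534)/(1.42*cos(k)^2 + 5.61*cos(k) + 1.87)^3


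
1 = 1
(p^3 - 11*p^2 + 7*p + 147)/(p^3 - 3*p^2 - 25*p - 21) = (p - 7)/(p + 1)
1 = 1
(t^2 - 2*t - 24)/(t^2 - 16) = (t - 6)/(t - 4)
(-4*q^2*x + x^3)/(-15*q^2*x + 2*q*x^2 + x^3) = (-4*q^2 + x^2)/(-15*q^2 + 2*q*x + x^2)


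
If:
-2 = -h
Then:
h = 2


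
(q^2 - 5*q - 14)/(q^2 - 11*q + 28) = (q + 2)/(q - 4)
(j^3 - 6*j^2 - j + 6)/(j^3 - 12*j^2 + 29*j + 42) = (j - 1)/(j - 7)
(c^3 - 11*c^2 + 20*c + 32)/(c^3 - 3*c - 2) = (c^2 - 12*c + 32)/(c^2 - c - 2)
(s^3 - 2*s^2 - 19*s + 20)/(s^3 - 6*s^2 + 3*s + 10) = (s^2 + 3*s - 4)/(s^2 - s - 2)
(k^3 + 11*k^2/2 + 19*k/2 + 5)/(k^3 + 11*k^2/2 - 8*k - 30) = (2*k^2 + 7*k + 5)/(2*k^2 + 7*k - 30)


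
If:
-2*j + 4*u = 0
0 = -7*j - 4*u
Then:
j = 0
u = 0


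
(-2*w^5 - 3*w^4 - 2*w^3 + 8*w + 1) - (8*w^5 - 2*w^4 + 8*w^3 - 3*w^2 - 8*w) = -10*w^5 - w^4 - 10*w^3 + 3*w^2 + 16*w + 1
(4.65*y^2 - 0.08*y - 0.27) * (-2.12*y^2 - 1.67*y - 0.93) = -9.858*y^4 - 7.5959*y^3 - 3.6185*y^2 + 0.5253*y + 0.2511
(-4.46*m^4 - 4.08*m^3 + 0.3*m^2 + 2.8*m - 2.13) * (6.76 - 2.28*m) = 10.1688*m^5 - 20.8472*m^4 - 28.2648*m^3 - 4.356*m^2 + 23.7844*m - 14.3988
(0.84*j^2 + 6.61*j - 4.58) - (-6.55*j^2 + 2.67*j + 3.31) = 7.39*j^2 + 3.94*j - 7.89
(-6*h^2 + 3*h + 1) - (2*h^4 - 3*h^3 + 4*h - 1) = -2*h^4 + 3*h^3 - 6*h^2 - h + 2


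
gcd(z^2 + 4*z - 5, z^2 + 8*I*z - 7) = 1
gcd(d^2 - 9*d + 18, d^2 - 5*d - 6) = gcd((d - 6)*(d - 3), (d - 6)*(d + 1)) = d - 6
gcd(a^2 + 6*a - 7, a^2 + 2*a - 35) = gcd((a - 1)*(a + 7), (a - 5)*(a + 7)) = a + 7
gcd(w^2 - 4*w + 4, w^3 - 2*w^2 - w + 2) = w - 2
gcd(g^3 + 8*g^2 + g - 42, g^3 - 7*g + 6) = g^2 + g - 6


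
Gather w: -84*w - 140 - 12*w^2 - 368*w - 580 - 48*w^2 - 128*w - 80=-60*w^2 - 580*w - 800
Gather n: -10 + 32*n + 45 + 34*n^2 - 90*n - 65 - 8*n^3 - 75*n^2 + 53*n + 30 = -8*n^3 - 41*n^2 - 5*n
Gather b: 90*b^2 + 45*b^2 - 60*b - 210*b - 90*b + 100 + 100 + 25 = 135*b^2 - 360*b + 225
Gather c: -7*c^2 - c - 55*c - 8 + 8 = -7*c^2 - 56*c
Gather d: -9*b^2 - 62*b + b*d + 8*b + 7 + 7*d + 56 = -9*b^2 - 54*b + d*(b + 7) + 63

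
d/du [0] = 0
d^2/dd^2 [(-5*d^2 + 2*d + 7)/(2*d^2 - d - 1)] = 4*(-d^3 + 27*d^2 - 15*d + 7)/(8*d^6 - 12*d^5 - 6*d^4 + 11*d^3 + 3*d^2 - 3*d - 1)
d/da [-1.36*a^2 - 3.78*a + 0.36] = -2.72*a - 3.78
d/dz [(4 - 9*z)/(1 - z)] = -5/(z - 1)^2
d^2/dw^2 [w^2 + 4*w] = 2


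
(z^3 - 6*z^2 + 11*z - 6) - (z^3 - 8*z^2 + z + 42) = 2*z^2 + 10*z - 48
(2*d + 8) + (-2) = 2*d + 6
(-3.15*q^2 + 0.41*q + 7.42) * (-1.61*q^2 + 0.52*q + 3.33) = 5.0715*q^4 - 2.2981*q^3 - 22.2225*q^2 + 5.2237*q + 24.7086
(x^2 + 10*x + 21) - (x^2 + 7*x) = 3*x + 21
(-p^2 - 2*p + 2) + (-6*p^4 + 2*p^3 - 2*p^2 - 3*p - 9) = -6*p^4 + 2*p^3 - 3*p^2 - 5*p - 7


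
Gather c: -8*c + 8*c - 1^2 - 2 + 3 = 0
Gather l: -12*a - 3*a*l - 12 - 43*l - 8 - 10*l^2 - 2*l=-12*a - 10*l^2 + l*(-3*a - 45) - 20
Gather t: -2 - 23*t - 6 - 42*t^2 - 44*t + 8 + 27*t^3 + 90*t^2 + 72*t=27*t^3 + 48*t^2 + 5*t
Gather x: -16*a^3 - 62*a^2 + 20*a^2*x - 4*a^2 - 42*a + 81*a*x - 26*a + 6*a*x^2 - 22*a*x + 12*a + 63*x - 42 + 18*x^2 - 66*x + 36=-16*a^3 - 66*a^2 - 56*a + x^2*(6*a + 18) + x*(20*a^2 + 59*a - 3) - 6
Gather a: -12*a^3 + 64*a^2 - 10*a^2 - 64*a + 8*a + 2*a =-12*a^3 + 54*a^2 - 54*a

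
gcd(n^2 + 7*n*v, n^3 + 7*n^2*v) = n^2 + 7*n*v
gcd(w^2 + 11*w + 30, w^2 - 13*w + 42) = 1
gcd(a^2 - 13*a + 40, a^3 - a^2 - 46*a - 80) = a - 8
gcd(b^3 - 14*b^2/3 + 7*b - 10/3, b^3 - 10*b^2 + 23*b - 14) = b^2 - 3*b + 2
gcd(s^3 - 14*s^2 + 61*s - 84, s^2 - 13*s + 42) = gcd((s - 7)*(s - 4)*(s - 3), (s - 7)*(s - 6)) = s - 7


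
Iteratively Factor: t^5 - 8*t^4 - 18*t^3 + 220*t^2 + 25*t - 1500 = (t - 5)*(t^4 - 3*t^3 - 33*t^2 + 55*t + 300) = (t - 5)*(t + 3)*(t^3 - 6*t^2 - 15*t + 100) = (t - 5)^2*(t + 3)*(t^2 - t - 20) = (t - 5)^2*(t + 3)*(t + 4)*(t - 5)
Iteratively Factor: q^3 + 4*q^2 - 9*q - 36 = (q - 3)*(q^2 + 7*q + 12) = (q - 3)*(q + 4)*(q + 3)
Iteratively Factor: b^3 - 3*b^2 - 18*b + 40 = (b - 5)*(b^2 + 2*b - 8) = (b - 5)*(b - 2)*(b + 4)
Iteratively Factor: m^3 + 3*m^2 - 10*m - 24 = (m - 3)*(m^2 + 6*m + 8) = (m - 3)*(m + 2)*(m + 4)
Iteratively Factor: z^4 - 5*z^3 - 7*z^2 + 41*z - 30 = (z - 5)*(z^3 - 7*z + 6) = (z - 5)*(z - 2)*(z^2 + 2*z - 3) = (z - 5)*(z - 2)*(z + 3)*(z - 1)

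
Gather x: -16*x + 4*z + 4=-16*x + 4*z + 4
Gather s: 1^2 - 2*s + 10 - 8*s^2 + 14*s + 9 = -8*s^2 + 12*s + 20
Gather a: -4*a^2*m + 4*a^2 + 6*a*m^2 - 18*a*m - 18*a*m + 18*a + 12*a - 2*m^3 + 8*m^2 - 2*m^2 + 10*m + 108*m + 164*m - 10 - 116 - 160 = a^2*(4 - 4*m) + a*(6*m^2 - 36*m + 30) - 2*m^3 + 6*m^2 + 282*m - 286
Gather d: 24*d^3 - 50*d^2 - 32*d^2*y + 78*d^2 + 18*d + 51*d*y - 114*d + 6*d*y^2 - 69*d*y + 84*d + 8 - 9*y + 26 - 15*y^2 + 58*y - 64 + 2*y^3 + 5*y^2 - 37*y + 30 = 24*d^3 + d^2*(28 - 32*y) + d*(6*y^2 - 18*y - 12) + 2*y^3 - 10*y^2 + 12*y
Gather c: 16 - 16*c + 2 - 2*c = 18 - 18*c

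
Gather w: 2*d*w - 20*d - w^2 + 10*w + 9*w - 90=-20*d - w^2 + w*(2*d + 19) - 90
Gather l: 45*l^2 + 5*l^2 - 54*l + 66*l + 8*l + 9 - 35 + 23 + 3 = 50*l^2 + 20*l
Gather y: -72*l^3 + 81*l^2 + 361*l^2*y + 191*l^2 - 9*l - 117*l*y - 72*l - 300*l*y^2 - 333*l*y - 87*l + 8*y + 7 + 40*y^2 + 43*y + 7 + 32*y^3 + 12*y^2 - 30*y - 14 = -72*l^3 + 272*l^2 - 168*l + 32*y^3 + y^2*(52 - 300*l) + y*(361*l^2 - 450*l + 21)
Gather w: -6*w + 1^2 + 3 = 4 - 6*w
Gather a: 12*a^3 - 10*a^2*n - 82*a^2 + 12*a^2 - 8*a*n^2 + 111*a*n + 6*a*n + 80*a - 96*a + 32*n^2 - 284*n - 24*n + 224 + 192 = 12*a^3 + a^2*(-10*n - 70) + a*(-8*n^2 + 117*n - 16) + 32*n^2 - 308*n + 416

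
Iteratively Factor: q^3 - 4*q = (q)*(q^2 - 4) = q*(q + 2)*(q - 2)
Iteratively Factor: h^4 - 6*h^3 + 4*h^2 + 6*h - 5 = (h - 1)*(h^3 - 5*h^2 - h + 5) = (h - 1)*(h + 1)*(h^2 - 6*h + 5) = (h - 5)*(h - 1)*(h + 1)*(h - 1)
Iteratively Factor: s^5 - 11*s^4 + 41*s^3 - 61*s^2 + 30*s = (s - 5)*(s^4 - 6*s^3 + 11*s^2 - 6*s) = s*(s - 5)*(s^3 - 6*s^2 + 11*s - 6) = s*(s - 5)*(s - 3)*(s^2 - 3*s + 2) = s*(s - 5)*(s - 3)*(s - 1)*(s - 2)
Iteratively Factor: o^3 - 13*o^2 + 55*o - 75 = (o - 5)*(o^2 - 8*o + 15) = (o - 5)^2*(o - 3)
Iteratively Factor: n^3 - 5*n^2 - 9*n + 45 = (n - 5)*(n^2 - 9) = (n - 5)*(n + 3)*(n - 3)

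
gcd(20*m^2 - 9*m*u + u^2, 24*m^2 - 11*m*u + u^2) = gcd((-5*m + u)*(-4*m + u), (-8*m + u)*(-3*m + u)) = 1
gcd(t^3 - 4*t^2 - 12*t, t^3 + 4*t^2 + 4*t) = t^2 + 2*t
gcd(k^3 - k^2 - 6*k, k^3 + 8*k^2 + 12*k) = k^2 + 2*k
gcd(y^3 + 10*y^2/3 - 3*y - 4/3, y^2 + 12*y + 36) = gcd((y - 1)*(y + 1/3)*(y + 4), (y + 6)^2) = 1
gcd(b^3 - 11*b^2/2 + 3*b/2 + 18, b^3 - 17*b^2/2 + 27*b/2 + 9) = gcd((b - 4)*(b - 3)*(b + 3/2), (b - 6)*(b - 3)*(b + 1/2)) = b - 3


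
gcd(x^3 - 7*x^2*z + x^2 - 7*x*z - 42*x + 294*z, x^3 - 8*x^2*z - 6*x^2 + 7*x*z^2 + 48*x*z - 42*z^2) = x^2 - 7*x*z - 6*x + 42*z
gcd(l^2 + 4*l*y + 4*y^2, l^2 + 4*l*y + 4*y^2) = l^2 + 4*l*y + 4*y^2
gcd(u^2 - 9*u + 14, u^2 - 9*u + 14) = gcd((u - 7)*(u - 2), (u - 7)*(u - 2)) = u^2 - 9*u + 14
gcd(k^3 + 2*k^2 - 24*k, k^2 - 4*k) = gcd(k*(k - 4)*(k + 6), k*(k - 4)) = k^2 - 4*k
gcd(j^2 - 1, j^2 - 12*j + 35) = 1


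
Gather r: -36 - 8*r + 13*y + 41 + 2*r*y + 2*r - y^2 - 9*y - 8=r*(2*y - 6) - y^2 + 4*y - 3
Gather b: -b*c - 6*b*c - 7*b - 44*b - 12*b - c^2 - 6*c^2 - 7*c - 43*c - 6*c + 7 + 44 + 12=b*(-7*c - 63) - 7*c^2 - 56*c + 63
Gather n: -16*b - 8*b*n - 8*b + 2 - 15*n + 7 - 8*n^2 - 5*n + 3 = -24*b - 8*n^2 + n*(-8*b - 20) + 12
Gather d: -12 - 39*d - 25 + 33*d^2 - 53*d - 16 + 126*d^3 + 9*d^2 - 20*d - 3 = 126*d^3 + 42*d^2 - 112*d - 56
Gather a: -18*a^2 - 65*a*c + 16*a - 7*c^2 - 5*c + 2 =-18*a^2 + a*(16 - 65*c) - 7*c^2 - 5*c + 2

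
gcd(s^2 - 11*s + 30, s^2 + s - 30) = s - 5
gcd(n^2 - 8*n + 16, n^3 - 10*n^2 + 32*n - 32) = n^2 - 8*n + 16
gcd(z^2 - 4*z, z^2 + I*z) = z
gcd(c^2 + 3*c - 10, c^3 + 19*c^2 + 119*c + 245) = c + 5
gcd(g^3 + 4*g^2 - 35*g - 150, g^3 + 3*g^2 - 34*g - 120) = g^2 - g - 30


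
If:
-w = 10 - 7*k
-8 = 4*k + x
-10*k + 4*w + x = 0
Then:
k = 24/7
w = 14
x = -152/7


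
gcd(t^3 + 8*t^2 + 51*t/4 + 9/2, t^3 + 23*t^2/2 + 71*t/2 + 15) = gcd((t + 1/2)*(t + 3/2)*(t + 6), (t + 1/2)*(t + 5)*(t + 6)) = t^2 + 13*t/2 + 3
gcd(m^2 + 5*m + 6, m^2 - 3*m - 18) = m + 3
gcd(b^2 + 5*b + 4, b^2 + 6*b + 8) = b + 4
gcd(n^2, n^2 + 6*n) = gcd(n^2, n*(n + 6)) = n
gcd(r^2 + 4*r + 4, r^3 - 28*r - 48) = r + 2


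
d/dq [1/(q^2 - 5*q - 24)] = (5 - 2*q)/(-q^2 + 5*q + 24)^2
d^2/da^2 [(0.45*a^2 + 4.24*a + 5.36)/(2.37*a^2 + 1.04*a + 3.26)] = (7.105427357601e-15*a^4 + 45.412992*a^3 + 159.778764*a^2 - 117.28656*a - 90.415864)/(13.312053*a^6 + 17.524728*a^5 + 62.623458*a^4 + 49.336352*a^3 + 86.140284*a^2 + 33.158112*a + 34.645976)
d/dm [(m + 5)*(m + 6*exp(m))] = m + (m + 5)*(6*exp(m) + 1) + 6*exp(m)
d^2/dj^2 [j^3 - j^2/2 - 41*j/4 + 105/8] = 6*j - 1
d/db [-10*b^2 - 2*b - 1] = -20*b - 2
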